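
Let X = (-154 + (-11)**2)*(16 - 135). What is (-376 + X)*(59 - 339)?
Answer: -994280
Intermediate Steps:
X = 3927 (X = (-154 + 121)*(-119) = -33*(-119) = 3927)
(-376 + X)*(59 - 339) = (-376 + 3927)*(59 - 339) = 3551*(-280) = -994280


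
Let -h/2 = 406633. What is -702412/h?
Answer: 351206/406633 ≈ 0.86369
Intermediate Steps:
h = -813266 (h = -2*406633 = -813266)
-702412/h = -702412/(-813266) = -702412*(-1/813266) = 351206/406633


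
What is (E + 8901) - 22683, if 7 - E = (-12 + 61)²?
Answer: -16176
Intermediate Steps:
E = -2394 (E = 7 - (-12 + 61)² = 7 - 1*49² = 7 - 1*2401 = 7 - 2401 = -2394)
(E + 8901) - 22683 = (-2394 + 8901) - 22683 = 6507 - 22683 = -16176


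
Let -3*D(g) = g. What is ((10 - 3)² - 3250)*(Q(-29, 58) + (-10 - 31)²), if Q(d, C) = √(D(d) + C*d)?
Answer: -5380881 - 1067*I*√15051 ≈ -5.3809e+6 - 1.309e+5*I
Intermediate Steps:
D(g) = -g/3
Q(d, C) = √(-d/3 + C*d)
((10 - 3)² - 3250)*(Q(-29, 58) + (-10 - 31)²) = ((10 - 3)² - 3250)*(√(-⅓*(-29) + 58*(-29)) + (-10 - 31)²) = (7² - 3250)*(√(29/3 - 1682) + (-41)²) = (49 - 3250)*(√(-5017/3) + 1681) = -3201*(I*√15051/3 + 1681) = -3201*(1681 + I*√15051/3) = -5380881 - 1067*I*√15051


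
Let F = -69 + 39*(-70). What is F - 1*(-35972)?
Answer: 33173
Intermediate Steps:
F = -2799 (F = -69 - 2730 = -2799)
F - 1*(-35972) = -2799 - 1*(-35972) = -2799 + 35972 = 33173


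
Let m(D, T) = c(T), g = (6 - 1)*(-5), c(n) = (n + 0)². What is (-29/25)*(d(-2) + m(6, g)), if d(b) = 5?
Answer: -3654/5 ≈ -730.80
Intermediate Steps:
c(n) = n²
g = -25 (g = 5*(-5) = -25)
m(D, T) = T²
(-29/25)*(d(-2) + m(6, g)) = (-29/25)*(5 + (-25)²) = (-29*1/25)*(5 + 625) = -29/25*630 = -3654/5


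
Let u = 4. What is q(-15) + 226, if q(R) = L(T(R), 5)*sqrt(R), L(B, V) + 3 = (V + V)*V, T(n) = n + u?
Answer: 226 + 47*I*sqrt(15) ≈ 226.0 + 182.03*I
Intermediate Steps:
T(n) = 4 + n (T(n) = n + 4 = 4 + n)
L(B, V) = -3 + 2*V**2 (L(B, V) = -3 + (V + V)*V = -3 + (2*V)*V = -3 + 2*V**2)
q(R) = 47*sqrt(R) (q(R) = (-3 + 2*5**2)*sqrt(R) = (-3 + 2*25)*sqrt(R) = (-3 + 50)*sqrt(R) = 47*sqrt(R))
q(-15) + 226 = 47*sqrt(-15) + 226 = 47*(I*sqrt(15)) + 226 = 47*I*sqrt(15) + 226 = 226 + 47*I*sqrt(15)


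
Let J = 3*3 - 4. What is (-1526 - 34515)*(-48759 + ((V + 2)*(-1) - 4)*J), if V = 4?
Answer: 1759125169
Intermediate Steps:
J = 5 (J = 9 - 4 = 5)
(-1526 - 34515)*(-48759 + ((V + 2)*(-1) - 4)*J) = (-1526 - 34515)*(-48759 + ((4 + 2)*(-1) - 4)*5) = -36041*(-48759 + (6*(-1) - 4)*5) = -36041*(-48759 + (-6 - 4)*5) = -36041*(-48759 - 10*5) = -36041*(-48759 - 50) = -36041*(-48809) = 1759125169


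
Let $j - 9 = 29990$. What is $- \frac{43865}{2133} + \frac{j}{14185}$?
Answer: $- \frac{558237158}{30256605} \approx -18.45$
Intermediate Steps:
$j = 29999$ ($j = 9 + 29990 = 29999$)
$- \frac{43865}{2133} + \frac{j}{14185} = - \frac{43865}{2133} + \frac{29999}{14185} = - \frac{558237158}{30256605}$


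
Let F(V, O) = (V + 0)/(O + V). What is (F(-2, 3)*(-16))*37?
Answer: 1184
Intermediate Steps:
F(V, O) = V/(O + V)
(F(-2, 3)*(-16))*37 = (-2/(3 - 2)*(-16))*37 = (-2/1*(-16))*37 = (-2*1*(-16))*37 = -2*(-16)*37 = 32*37 = 1184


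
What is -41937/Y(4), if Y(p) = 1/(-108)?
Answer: 4529196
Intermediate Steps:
Y(p) = -1/108
-41937/Y(4) = -41937/(-1/108) = -41937*(-108) = 4529196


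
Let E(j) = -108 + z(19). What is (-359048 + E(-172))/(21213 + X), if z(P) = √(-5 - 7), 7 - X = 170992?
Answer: 12827/5349 - I*√3/74886 ≈ 2.398 - 2.3129e-5*I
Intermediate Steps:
X = -170985 (X = 7 - 1*170992 = 7 - 170992 = -170985)
z(P) = 2*I*√3 (z(P) = √(-12) = 2*I*√3)
E(j) = -108 + 2*I*√3
(-359048 + E(-172))/(21213 + X) = (-359048 + (-108 + 2*I*√3))/(21213 - 170985) = (-359156 + 2*I*√3)/(-149772) = (-359156 + 2*I*√3)*(-1/149772) = 12827/5349 - I*√3/74886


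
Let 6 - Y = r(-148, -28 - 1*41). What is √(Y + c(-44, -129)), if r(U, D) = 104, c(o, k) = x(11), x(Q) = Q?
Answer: I*√87 ≈ 9.3274*I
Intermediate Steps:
c(o, k) = 11
Y = -98 (Y = 6 - 1*104 = 6 - 104 = -98)
√(Y + c(-44, -129)) = √(-98 + 11) = √(-87) = I*√87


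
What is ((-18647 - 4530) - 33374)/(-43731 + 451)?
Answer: 56551/43280 ≈ 1.3066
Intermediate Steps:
((-18647 - 4530) - 33374)/(-43731 + 451) = (-23177 - 33374)/(-43280) = -56551*(-1/43280) = 56551/43280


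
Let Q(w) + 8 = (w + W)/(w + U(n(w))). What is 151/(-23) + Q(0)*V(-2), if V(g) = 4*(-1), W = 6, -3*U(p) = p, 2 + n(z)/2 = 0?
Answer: 171/23 ≈ 7.4348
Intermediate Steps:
n(z) = -4 (n(z) = -4 + 2*0 = -4 + 0 = -4)
U(p) = -p/3
V(g) = -4
Q(w) = -8 + (6 + w)/(4/3 + w) (Q(w) = -8 + (w + 6)/(w - ⅓*(-4)) = -8 + (6 + w)/(w + 4/3) = -8 + (6 + w)/(4/3 + w))
151/(-23) + Q(0)*V(-2) = 151/(-23) + (7*(-2 - 3*0)/(4 + 3*0))*(-4) = 151*(-1/23) + (7*(-2 + 0)/(4 + 0))*(-4) = -151/23 + (7*(-2)/4)*(-4) = -151/23 + (7*(¼)*(-2))*(-4) = -151/23 - 7/2*(-4) = -151/23 + 14 = 171/23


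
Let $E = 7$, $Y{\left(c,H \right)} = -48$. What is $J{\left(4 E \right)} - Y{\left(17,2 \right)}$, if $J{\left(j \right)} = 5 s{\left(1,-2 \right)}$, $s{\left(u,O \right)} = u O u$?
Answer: $38$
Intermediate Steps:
$s{\left(u,O \right)} = O u^{2}$ ($s{\left(u,O \right)} = O u u = O u^{2}$)
$J{\left(j \right)} = -10$ ($J{\left(j \right)} = 5 \left(- 2 \cdot 1^{2}\right) = 5 \left(\left(-2\right) 1\right) = 5 \left(-2\right) = -10$)
$J{\left(4 E \right)} - Y{\left(17,2 \right)} = -10 - -48 = -10 + 48 = 38$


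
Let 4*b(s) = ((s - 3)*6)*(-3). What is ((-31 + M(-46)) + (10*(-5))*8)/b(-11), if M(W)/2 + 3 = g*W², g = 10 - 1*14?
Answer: -17365/63 ≈ -275.63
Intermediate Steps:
g = -4 (g = 10 - 14 = -4)
b(s) = 27/2 - 9*s/2 (b(s) = (((s - 3)*6)*(-3))/4 = (((-3 + s)*6)*(-3))/4 = ((-18 + 6*s)*(-3))/4 = (54 - 18*s)/4 = 27/2 - 9*s/2)
M(W) = -6 - 8*W² (M(W) = -6 + 2*(-4*W²) = -6 - 8*W²)
((-31 + M(-46)) + (10*(-5))*8)/b(-11) = ((-31 + (-6 - 8*(-46)²)) + (10*(-5))*8)/(27/2 - 9/2*(-11)) = ((-31 + (-6 - 8*2116)) - 50*8)/(27/2 + 99/2) = ((-31 + (-6 - 16928)) - 400)/63 = ((-31 - 16934) - 400)*(1/63) = (-16965 - 400)*(1/63) = -17365*1/63 = -17365/63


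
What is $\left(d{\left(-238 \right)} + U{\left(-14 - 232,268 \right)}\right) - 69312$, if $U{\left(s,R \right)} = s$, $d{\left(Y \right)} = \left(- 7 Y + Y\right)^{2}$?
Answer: $1969626$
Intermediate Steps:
$d{\left(Y \right)} = 36 Y^{2}$ ($d{\left(Y \right)} = \left(- 6 Y\right)^{2} = 36 Y^{2}$)
$\left(d{\left(-238 \right)} + U{\left(-14 - 232,268 \right)}\right) - 69312 = \left(36 \left(-238\right)^{2} - 246\right) - 69312 = \left(36 \cdot 56644 - 246\right) - 69312 = \left(2039184 - 246\right) - 69312 = 2038938 - 69312 = 1969626$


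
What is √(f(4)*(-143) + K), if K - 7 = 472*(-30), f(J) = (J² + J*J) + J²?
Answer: I*√21017 ≈ 144.97*I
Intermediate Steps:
f(J) = 3*J² (f(J) = (J² + J²) + J² = 2*J² + J² = 3*J²)
K = -14153 (K = 7 + 472*(-30) = 7 - 14160 = -14153)
√(f(4)*(-143) + K) = √((3*4²)*(-143) - 14153) = √((3*16)*(-143) - 14153) = √(48*(-143) - 14153) = √(-6864 - 14153) = √(-21017) = I*√21017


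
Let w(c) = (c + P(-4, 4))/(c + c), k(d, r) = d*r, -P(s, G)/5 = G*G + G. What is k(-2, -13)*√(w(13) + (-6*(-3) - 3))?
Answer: √7878 ≈ 88.758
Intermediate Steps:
P(s, G) = -5*G - 5*G² (P(s, G) = -5*(G*G + G) = -5*(G² + G) = -5*(G + G²) = -5*G - 5*G²)
w(c) = (-100 + c)/(2*c) (w(c) = (c - 5*4*(1 + 4))/(c + c) = (c - 5*4*5)/((2*c)) = (c - 100)*(1/(2*c)) = (-100 + c)*(1/(2*c)) = (-100 + c)/(2*c))
k(-2, -13)*√(w(13) + (-6*(-3) - 3)) = (-2*(-13))*√((½)*(-100 + 13)/13 + (-6*(-3) - 3)) = 26*√((½)*(1/13)*(-87) + (18 - 3)) = 26*√(-87/26 + 15) = 26*√(303/26) = 26*(√7878/26) = √7878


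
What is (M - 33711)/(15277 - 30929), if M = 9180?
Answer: 1887/1204 ≈ 1.5673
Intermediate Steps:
(M - 33711)/(15277 - 30929) = (9180 - 33711)/(15277 - 30929) = -24531/(-15652) = -24531*(-1/15652) = 1887/1204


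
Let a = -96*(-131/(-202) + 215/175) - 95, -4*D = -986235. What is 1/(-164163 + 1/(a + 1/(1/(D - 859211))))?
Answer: -8666794147/1422766927568101 ≈ -6.0915e-6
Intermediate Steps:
D = 986235/4 (D = -¼*(-986235) = 986235/4 ≈ 2.4656e+5)
a = -972833/3535 (a = -96*(-131*(-1/202) + 215*(1/175)) - 95 = -96*(131/202 + 43/35) - 95 = -96*13271/7070 - 95 = -637008/3535 - 95 = -972833/3535 ≈ -275.20)
1/(-164163 + 1/(a + 1/(1/(D - 859211)))) = 1/(-164163 + 1/(-972833/3535 + 1/(1/(986235/4 - 859211)))) = 1/(-164163 + 1/(-972833/3535 + 1/(1/(-2450609/4)))) = 1/(-164163 + 1/(-972833/3535 + 1/(-4/2450609))) = 1/(-164163 + 1/(-972833/3535 - 2450609/4)) = 1/(-164163 + 1/(-8666794147/14140)) = 1/(-164163 - 14140/8666794147) = 1/(-1422766927568101/8666794147) = -8666794147/1422766927568101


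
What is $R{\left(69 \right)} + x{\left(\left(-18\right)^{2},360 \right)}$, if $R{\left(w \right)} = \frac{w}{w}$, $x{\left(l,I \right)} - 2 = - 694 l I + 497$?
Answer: $-80947660$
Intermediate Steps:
$x{\left(l,I \right)} = 499 - 694 I l$ ($x{\left(l,I \right)} = 2 + \left(- 694 l I + 497\right) = 2 - \left(-497 + 694 I l\right) = 499 - 694 I l$)
$R{\left(w \right)} = 1$
$R{\left(69 \right)} + x{\left(\left(-18\right)^{2},360 \right)} = 1 + \left(499 - 249840 \left(-18\right)^{2}\right) = 1 + \left(499 - 249840 \cdot 324\right) = 1 + \left(499 - 80948160\right) = 1 - 80947661 = -80947660$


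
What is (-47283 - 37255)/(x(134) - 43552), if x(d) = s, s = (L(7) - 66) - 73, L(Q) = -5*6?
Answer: 84538/43721 ≈ 1.9336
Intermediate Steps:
L(Q) = -30
s = -169 (s = (-30 - 66) - 73 = -96 - 73 = -169)
x(d) = -169
(-47283 - 37255)/(x(134) - 43552) = (-47283 - 37255)/(-169 - 43552) = -84538/(-43721) = -84538*(-1/43721) = 84538/43721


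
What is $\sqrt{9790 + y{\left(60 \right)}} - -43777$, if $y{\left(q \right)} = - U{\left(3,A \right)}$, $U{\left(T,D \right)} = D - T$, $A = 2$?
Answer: $43777 + \sqrt{9791} \approx 43876.0$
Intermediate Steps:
$y{\left(q \right)} = 1$ ($y{\left(q \right)} = - (2 - 3) = \left(-1\right) \left(-1\right) = 1$)
$\sqrt{9790 + y{\left(60 \right)}} - -43777 = \sqrt{9790 + 1} - -43777 = \sqrt{9791} + 43777 = 43777 + \sqrt{9791}$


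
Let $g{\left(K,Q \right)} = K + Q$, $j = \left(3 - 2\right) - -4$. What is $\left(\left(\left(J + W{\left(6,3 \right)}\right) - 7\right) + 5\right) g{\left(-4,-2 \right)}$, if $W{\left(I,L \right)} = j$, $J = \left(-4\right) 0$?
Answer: $-18$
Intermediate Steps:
$J = 0$
$j = 5$ ($j = \left(3 - 2\right) + 4 = 1 + 4 = 5$)
$W{\left(I,L \right)} = 5$
$\left(\left(\left(J + W{\left(6,3 \right)}\right) - 7\right) + 5\right) g{\left(-4,-2 \right)} = \left(\left(\left(0 + 5\right) - 7\right) + 5\right) \left(-4 - 2\right) = \left(\left(5 - 7\right) + 5\right) \left(-6\right) = \left(-2 + 5\right) \left(-6\right) = 3 \left(-6\right) = -18$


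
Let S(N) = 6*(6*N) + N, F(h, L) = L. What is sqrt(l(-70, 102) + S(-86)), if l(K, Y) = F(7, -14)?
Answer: 2*I*sqrt(799) ≈ 56.533*I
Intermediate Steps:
l(K, Y) = -14
S(N) = 37*N (S(N) = 36*N + N = 37*N)
sqrt(l(-70, 102) + S(-86)) = sqrt(-14 + 37*(-86)) = sqrt(-14 - 3182) = sqrt(-3196) = 2*I*sqrt(799)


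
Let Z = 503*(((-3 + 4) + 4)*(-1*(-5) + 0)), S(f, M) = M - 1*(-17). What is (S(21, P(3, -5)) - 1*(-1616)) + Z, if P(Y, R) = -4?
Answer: 14204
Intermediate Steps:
S(f, M) = 17 + M (S(f, M) = M + 17 = 17 + M)
Z = 12575 (Z = 503*((1 + 4)*(5 + 0)) = 503*(5*5) = 503*25 = 12575)
(S(21, P(3, -5)) - 1*(-1616)) + Z = ((17 - 4) - 1*(-1616)) + 12575 = (13 + 1616) + 12575 = 1629 + 12575 = 14204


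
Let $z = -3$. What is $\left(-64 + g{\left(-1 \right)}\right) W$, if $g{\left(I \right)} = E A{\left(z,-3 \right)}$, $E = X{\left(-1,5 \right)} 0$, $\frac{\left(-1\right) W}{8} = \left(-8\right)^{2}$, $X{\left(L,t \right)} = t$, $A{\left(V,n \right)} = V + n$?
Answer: $32768$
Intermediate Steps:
$W = -512$ ($W = - 8 \left(-8\right)^{2} = \left(-8\right) 64 = -512$)
$E = 0$ ($E = 5 \cdot 0 = 0$)
$g{\left(I \right)} = 0$ ($g{\left(I \right)} = 0 \left(-3 - 3\right) = 0 \left(-6\right) = 0$)
$\left(-64 + g{\left(-1 \right)}\right) W = \left(-64 + 0\right) \left(-512\right) = \left(-64\right) \left(-512\right) = 32768$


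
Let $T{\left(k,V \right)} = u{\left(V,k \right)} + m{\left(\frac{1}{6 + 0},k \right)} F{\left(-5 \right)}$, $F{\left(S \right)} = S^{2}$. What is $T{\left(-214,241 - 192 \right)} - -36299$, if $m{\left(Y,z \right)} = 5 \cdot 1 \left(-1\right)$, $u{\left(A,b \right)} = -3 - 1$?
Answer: $36170$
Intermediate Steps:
$u{\left(A,b \right)} = -4$ ($u{\left(A,b \right)} = -3 - 1 = -4$)
$m{\left(Y,z \right)} = -5$ ($m{\left(Y,z \right)} = 5 \left(-1\right) = -5$)
$T{\left(k,V \right)} = -129$ ($T{\left(k,V \right)} = -4 - 5 \left(-5\right)^{2} = -4 - 125 = -129$)
$T{\left(-214,241 - 192 \right)} - -36299 = -129 - -36299 = -129 + 36299 = 36170$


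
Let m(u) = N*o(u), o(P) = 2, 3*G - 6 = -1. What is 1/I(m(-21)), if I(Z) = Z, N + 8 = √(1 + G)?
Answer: -3/46 - √6/184 ≈ -0.078530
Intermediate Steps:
G = 5/3 (G = 2 + (⅓)*(-1) = 2 - ⅓ = 5/3 ≈ 1.6667)
N = -8 + 2*√6/3 (N = -8 + √(1 + 5/3) = -8 + √(8/3) = -8 + 2*√6/3 ≈ -6.3670)
m(u) = -16 + 4*√6/3 (m(u) = (-8 + 2*√6/3)*2 = -16 + 4*√6/3)
1/I(m(-21)) = 1/(-16 + 4*√6/3)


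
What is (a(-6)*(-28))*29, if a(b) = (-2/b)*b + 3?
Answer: -812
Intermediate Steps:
a(b) = 1 (a(b) = -2 + 3 = 1)
(a(-6)*(-28))*29 = (1*(-28))*29 = -28*29 = -812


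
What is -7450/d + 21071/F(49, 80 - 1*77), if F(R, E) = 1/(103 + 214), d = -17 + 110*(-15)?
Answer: 11134745619/1667 ≈ 6.6795e+6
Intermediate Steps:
d = -1667 (d = -17 - 1650 = -1667)
F(R, E) = 1/317
-7450/d + 21071/F(49, 80 - 1*77) = -7450/(-1667) + 21071/(1/317) = -7450*(-1/1667) + 21071*317 = 7450/1667 + 6679507 = 11134745619/1667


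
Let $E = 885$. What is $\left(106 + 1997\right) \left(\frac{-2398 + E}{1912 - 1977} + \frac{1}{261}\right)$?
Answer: $\frac{276865558}{5655} \approx 48959.0$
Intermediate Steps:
$\left(106 + 1997\right) \left(\frac{-2398 + E}{1912 - 1977} + \frac{1}{261}\right) = \left(106 + 1997\right) \left(\frac{-2398 + 885}{1912 - 1977} + \frac{1}{261}\right) = 2103 \left(- \frac{1513}{-65} + \frac{1}{261}\right) = 2103 \left(\left(-1513\right) \left(- \frac{1}{65}\right) + \frac{1}{261}\right) = 2103 \left(\frac{1513}{65} + \frac{1}{261}\right) = 2103 \cdot \frac{394958}{16965} = \frac{276865558}{5655}$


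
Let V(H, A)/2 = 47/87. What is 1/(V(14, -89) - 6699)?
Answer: -87/582719 ≈ -0.00014930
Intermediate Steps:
V(H, A) = 94/87 (V(H, A) = 2*(47/87) = 94/87)
1/(V(14, -89) - 6699) = 1/(94/87 - 6699) = 1/(-582719/87) = -87/582719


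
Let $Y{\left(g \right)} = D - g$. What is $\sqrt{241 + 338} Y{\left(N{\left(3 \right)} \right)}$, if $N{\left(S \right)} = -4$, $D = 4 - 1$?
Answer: $7 \sqrt{579} \approx 168.44$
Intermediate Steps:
$D = 3$
$Y{\left(g \right)} = 3 - g$
$\sqrt{241 + 338} Y{\left(N{\left(3 \right)} \right)} = \sqrt{241 + 338} \left(3 - -4\right) = \sqrt{579} \left(3 + 4\right) = \sqrt{579} \cdot 7 = 7 \sqrt{579}$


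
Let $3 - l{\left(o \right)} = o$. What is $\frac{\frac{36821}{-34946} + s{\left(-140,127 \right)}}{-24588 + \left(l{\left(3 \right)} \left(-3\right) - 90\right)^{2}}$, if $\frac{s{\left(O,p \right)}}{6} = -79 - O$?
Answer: $- \frac{12753415}{576189648} \approx -0.022134$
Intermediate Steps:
$l{\left(o \right)} = 3 - o$
$s{\left(O,p \right)} = -474 - 6 O$ ($s{\left(O,p \right)} = 6 \left(-79 - O\right) = -474 - 6 O$)
$\frac{\frac{36821}{-34946} + s{\left(-140,127 \right)}}{-24588 + \left(l{\left(3 \right)} \left(-3\right) - 90\right)^{2}} = \frac{\frac{36821}{-34946} - -366}{-24588 + \left(\left(3 - 3\right) \left(-3\right) - 90\right)^{2}} = \frac{36821 \left(- \frac{1}{34946}\right) + \left(-474 + 840\right)}{-24588 + \left(\left(3 - 3\right) \left(-3\right) - 90\right)^{2}} = \frac{- \frac{36821}{34946} + 366}{-24588 + \left(0 \left(-3\right) - 90\right)^{2}} = \frac{12753415}{34946 \left(-24588 + \left(0 - 90\right)^{2}\right)} = \frac{12753415}{34946 \left(-24588 + \left(-90\right)^{2}\right)} = \frac{12753415}{34946 \left(-24588 + 8100\right)} = \frac{12753415}{34946 \left(-16488\right)} = \frac{12753415}{34946} \left(- \frac{1}{16488}\right) = - \frac{12753415}{576189648}$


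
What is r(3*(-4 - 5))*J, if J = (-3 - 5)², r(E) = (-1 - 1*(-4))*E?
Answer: -5184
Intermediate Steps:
r(E) = 3*E (r(E) = (-1 + 4)*E = 3*E)
J = 64 (J = (-8)² = 64)
r(3*(-4 - 5))*J = (3*(3*(-4 - 5)))*64 = (3*(3*(-9)))*64 = (3*(-27))*64 = -81*64 = -5184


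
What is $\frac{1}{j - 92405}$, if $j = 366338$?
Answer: $\frac{1}{273933} \approx 3.6505 \cdot 10^{-6}$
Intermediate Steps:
$\frac{1}{j - 92405} = \frac{1}{366338 - 92405} = \frac{1}{273933}$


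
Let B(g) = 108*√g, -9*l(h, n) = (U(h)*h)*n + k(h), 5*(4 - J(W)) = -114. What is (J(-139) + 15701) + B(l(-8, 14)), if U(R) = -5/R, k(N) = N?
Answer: 78639/5 + 36*√78 ≈ 16046.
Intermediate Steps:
J(W) = 134/5 (J(W) = 4 - ⅕*(-114) = 4 + 114/5 = 134/5)
l(h, n) = -h/9 + 5*n/9 (l(h, n) = -(((-5/h)*h)*n + h)/9 = -(-5*n + h)/9 = -(h - 5*n)/9 = -h/9 + 5*n/9)
(J(-139) + 15701) + B(l(-8, 14)) = (134/5 + 15701) + 108*√(-⅑*(-8) + (5/9)*14) = 78639/5 + 108*√(8/9 + 70/9) = 78639/5 + 108*√(26/3) = 78639/5 + 108*(√78/3) = 78639/5 + 36*√78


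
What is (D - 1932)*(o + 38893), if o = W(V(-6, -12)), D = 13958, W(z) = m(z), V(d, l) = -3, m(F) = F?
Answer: 467691140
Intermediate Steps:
W(z) = z
o = -3
(D - 1932)*(o + 38893) = (13958 - 1932)*(-3 + 38893) = 12026*38890 = 467691140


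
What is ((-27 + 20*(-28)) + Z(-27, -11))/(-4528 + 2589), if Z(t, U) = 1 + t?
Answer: 613/1939 ≈ 0.31614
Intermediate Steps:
((-27 + 20*(-28)) + Z(-27, -11))/(-4528 + 2589) = ((-27 + 20*(-28)) + (1 - 27))/(-4528 + 2589) = ((-27 - 560) - 26)/(-1939) = (-587 - 26)*(-1/1939) = -613*(-1/1939) = 613/1939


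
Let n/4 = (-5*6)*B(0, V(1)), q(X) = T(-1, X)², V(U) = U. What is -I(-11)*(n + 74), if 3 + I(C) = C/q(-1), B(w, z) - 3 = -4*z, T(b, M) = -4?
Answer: 5723/8 ≈ 715.38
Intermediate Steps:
B(w, z) = 3 - 4*z
q(X) = 16 (q(X) = (-4)² = 16)
I(C) = -3 + C/16
n = 120 (n = 4*((-5*6)*(3 - 4*1)) = 4*(-30*(3 - 4)) = 4*(-30*(-1)) = 4*30 = 120)
-I(-11)*(n + 74) = -(-3 + (1/16)*(-11))*(120 + 74) = -(-3 - 11/16)*194 = -(-59)*194/16 = -1*(-5723/8) = 5723/8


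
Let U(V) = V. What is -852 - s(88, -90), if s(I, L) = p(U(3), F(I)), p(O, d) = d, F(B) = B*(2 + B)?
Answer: -8772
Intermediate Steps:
s(I, L) = I*(2 + I)
-852 - s(88, -90) = -852 - 88*(2 + 88) = -852 - 88*90 = -852 - 1*7920 = -852 - 7920 = -8772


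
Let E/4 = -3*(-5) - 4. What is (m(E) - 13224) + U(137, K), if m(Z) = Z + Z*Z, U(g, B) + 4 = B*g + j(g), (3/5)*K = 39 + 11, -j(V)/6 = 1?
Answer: 488/3 ≈ 162.67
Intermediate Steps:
j(V) = -6 (j(V) = -6*1 = -6)
K = 250/3 (K = 5*(39 + 11)/3 = (5/3)*50 = 250/3 ≈ 83.333)
E = 44 (E = 4*(-3*(-5) - 4) = 4*(15 - 4) = 4*11 = 44)
U(g, B) = -10 + B*g (U(g, B) = -4 + (B*g - 6) = -4 + (-6 + B*g) = -10 + B*g)
m(Z) = Z + Z²
(m(E) - 13224) + U(137, K) = (44*(1 + 44) - 13224) + (-10 + (250/3)*137) = (44*45 - 13224) + (-10 + 34250/3) = (1980 - 13224) + 34220/3 = -11244 + 34220/3 = 488/3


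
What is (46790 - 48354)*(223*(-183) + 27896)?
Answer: 20195932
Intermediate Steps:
(46790 - 48354)*(223*(-183) + 27896) = -1564*(-40809 + 27896) = -1564*(-12913) = 20195932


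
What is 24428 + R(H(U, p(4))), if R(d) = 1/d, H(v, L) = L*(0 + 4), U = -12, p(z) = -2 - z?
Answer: 586271/24 ≈ 24428.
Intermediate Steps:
H(v, L) = 4*L (H(v, L) = L*4 = 4*L)
24428 + R(H(U, p(4))) = 24428 + 1/(4*(-2 - 1*4)) = 24428 + 1/(4*(-2 - 4)) = 24428 + 1/(4*(-6)) = 24428 + 1/(-24) = 24428 - 1/24 = 586271/24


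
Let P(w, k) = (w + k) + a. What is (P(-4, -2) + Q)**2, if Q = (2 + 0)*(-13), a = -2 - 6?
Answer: 1600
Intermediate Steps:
a = -8
P(w, k) = -8 + k + w (P(w, k) = (w + k) - 8 = (k + w) - 8 = -8 + k + w)
Q = -26 (Q = 2*(-13) = -26)
(P(-4, -2) + Q)**2 = ((-8 - 2 - 4) - 26)**2 = (-14 - 26)**2 = (-40)**2 = 1600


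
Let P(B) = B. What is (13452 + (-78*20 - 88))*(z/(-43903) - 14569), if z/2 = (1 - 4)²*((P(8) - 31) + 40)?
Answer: -7550111225852/43903 ≈ -1.7197e+8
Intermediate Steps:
z = 306 (z = 2*((1 - 4)²*((8 - 31) + 40)) = 2*((-3)²*(-23 + 40)) = 2*(9*17) = 2*153 = 306)
(13452 + (-78*20 - 88))*(z/(-43903) - 14569) = (13452 + (-78*20 - 88))*(306/(-43903) - 14569) = (13452 + (-1560 - 88))*(306*(-1/43903) - 14569) = (13452 - 1648)*(-306/43903 - 14569) = 11804*(-639623113/43903) = -7550111225852/43903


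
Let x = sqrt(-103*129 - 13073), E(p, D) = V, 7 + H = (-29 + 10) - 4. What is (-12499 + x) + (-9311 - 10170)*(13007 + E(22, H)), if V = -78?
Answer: -251882348 + 2*I*sqrt(6590) ≈ -2.5188e+8 + 162.36*I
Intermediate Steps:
H = -30 (H = -7 + ((-29 + 10) - 4) = -7 + (-19 - 4) = -7 - 23 = -30)
E(p, D) = -78
x = 2*I*sqrt(6590) (x = sqrt(-13287 - 13073) = sqrt(-26360) = 2*I*sqrt(6590) ≈ 162.36*I)
(-12499 + x) + (-9311 - 10170)*(13007 + E(22, H)) = (-12499 + 2*I*sqrt(6590)) + (-9311 - 10170)*(13007 - 78) = (-12499 + 2*I*sqrt(6590)) - 19481*12929 = (-12499 + 2*I*sqrt(6590)) - 251869849 = -251882348 + 2*I*sqrt(6590)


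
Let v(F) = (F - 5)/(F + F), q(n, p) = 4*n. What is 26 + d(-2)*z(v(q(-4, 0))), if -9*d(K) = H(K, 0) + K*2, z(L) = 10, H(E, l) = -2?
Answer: 98/3 ≈ 32.667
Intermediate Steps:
v(F) = (-5 + F)/(2*F) (v(F) = (-5 + F)/((2*F)) = (-5 + F)*(1/(2*F)) = (-5 + F)/(2*F))
d(K) = 2/9 - 2*K/9 (d(K) = -(-2 + K*2)/9 = -(-2 + 2*K)/9 = 2/9 - 2*K/9)
26 + d(-2)*z(v(q(-4, 0))) = 26 + (2/9 - 2/9*(-2))*10 = 26 + (2/9 + 4/9)*10 = 26 + (⅔)*10 = 26 + 20/3 = 98/3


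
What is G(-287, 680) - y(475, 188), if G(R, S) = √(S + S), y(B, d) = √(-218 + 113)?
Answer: 4*√85 - I*√105 ≈ 36.878 - 10.247*I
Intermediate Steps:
y(B, d) = I*√105 (y(B, d) = √(-105) = I*√105)
G(R, S) = √2*√S (G(R, S) = √(2*S) = √2*√S)
G(-287, 680) - y(475, 188) = √2*√680 - I*√105 = √2*(2*√170) - I*√105 = 4*√85 - I*√105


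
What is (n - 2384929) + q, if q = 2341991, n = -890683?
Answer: -933621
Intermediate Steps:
(n - 2384929) + q = (-890683 - 2384929) + 2341991 = -3275612 + 2341991 = -933621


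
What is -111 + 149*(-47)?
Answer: -7114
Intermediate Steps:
-111 + 149*(-47) = -111 - 7003 = -7114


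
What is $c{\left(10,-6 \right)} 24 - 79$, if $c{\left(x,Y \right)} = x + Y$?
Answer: $17$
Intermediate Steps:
$c{\left(x,Y \right)} = Y + x$
$c{\left(10,-6 \right)} 24 - 79 = \left(-6 + 10\right) 24 - 79 = 4 \cdot 24 - 79 = 96 - 79 = 17$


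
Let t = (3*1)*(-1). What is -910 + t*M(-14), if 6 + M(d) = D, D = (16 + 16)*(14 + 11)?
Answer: -3292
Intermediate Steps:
D = 800 (D = 32*25 = 800)
t = -3 (t = 3*(-1) = -3)
M(d) = 794 (M(d) = -6 + 800 = 794)
-910 + t*M(-14) = -910 - 3*794 = -910 - 2382 = -3292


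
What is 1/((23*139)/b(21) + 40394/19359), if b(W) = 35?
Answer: 677565/63304513 ≈ 0.010703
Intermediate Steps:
1/((23*139)/b(21) + 40394/19359) = 1/((23*139)/35 + 40394/19359) = 1/(3197*(1/35) + 40394*(1/19359)) = 1/(3197/35 + 40394/19359) = 1/(63304513/677565) = 677565/63304513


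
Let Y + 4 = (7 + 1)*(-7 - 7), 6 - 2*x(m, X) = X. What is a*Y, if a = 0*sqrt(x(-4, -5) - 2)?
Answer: 0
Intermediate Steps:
x(m, X) = 3 - X/2
Y = -116 (Y = -4 + (7 + 1)*(-7 - 7) = -4 + 8*(-14) = -4 - 112 = -116)
a = 0 (a = 0*sqrt((3 - 1/2*(-5)) - 2) = 0*sqrt((3 + 5/2) - 2) = 0*sqrt(11/2 - 2) = 0*sqrt(7/2) = 0*(sqrt(14)/2) = 0)
a*Y = 0*(-116) = 0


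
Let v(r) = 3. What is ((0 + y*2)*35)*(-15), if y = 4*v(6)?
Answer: -12600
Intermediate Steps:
y = 12 (y = 4*3 = 12)
((0 + y*2)*35)*(-15) = ((0 + 12*2)*35)*(-15) = ((0 + 24)*35)*(-15) = (24*35)*(-15) = 840*(-15) = -12600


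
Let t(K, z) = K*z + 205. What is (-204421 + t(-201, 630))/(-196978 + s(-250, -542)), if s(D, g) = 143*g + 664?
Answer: 165423/136910 ≈ 1.2083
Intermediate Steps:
s(D, g) = 664 + 143*g
t(K, z) = 205 + K*z
(-204421 + t(-201, 630))/(-196978 + s(-250, -542)) = (-204421 + (205 - 201*630))/(-196978 + (664 + 143*(-542))) = (-204421 + (205 - 126630))/(-196978 + (664 - 77506)) = (-204421 - 126425)/(-196978 - 76842) = -330846/(-273820) = -330846*(-1/273820) = 165423/136910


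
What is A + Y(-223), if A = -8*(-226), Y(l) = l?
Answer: 1585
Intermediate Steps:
A = 1808
A + Y(-223) = 1808 - 223 = 1585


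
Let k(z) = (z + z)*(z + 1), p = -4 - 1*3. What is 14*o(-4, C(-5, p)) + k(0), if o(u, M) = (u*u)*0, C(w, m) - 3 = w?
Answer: 0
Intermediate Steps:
p = -7 (p = -4 - 3 = -7)
C(w, m) = 3 + w
o(u, M) = 0 (o(u, M) = u²*0 = 0)
k(z) = 2*z*(1 + z) (k(z) = (2*z)*(1 + z) = 2*z*(1 + z))
14*o(-4, C(-5, p)) + k(0) = 14*0 + 2*0*(1 + 0) = 0 + 2*0*1 = 0 + 0 = 0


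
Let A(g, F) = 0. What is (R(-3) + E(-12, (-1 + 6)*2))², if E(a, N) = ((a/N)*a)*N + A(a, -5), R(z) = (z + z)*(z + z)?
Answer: 32400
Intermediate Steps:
R(z) = 4*z² (R(z) = (2*z)*(2*z) = 4*z²)
E(a, N) = a² (E(a, N) = ((a/N)*a)*N + 0 = (a²/N)*N + 0 = a² + 0 = a²)
(R(-3) + E(-12, (-1 + 6)*2))² = (4*(-3)² + (-12)²)² = (4*9 + 144)² = (36 + 144)² = 180² = 32400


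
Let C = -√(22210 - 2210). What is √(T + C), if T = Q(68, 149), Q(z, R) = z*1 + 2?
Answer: √(70 - 100*√2) ≈ 8.4511*I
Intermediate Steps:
Q(z, R) = 2 + z (Q(z, R) = z + 2 = 2 + z)
T = 70 (T = 2 + 68 = 70)
C = -100*√2 (C = -√20000 = -100*√2 ≈ -141.42)
√(T + C) = √(70 - 100*√2)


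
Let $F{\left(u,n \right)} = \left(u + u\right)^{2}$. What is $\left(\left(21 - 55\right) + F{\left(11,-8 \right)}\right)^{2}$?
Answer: $202500$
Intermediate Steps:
$F{\left(u,n \right)} = 4 u^{2}$ ($F{\left(u,n \right)} = \left(2 u\right)^{2} = 4 u^{2}$)
$\left(\left(21 - 55\right) + F{\left(11,-8 \right)}\right)^{2} = \left(\left(21 - 55\right) + 4 \cdot 11^{2}\right)^{2} = \left(\left(21 - 55\right) + 4 \cdot 121\right)^{2} = \left(-34 + 484\right)^{2} = 450^{2} = 202500$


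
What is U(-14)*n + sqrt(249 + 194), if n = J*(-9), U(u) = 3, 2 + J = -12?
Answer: 378 + sqrt(443) ≈ 399.05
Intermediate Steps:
J = -14 (J = -2 - 12 = -14)
n = 126 (n = -14*(-9) = 126)
U(-14)*n + sqrt(249 + 194) = 3*126 + sqrt(249 + 194) = 378 + sqrt(443)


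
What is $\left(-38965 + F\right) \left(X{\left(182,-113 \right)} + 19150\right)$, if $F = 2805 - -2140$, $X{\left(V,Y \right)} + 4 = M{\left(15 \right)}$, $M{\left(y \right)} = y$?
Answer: $-651857220$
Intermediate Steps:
$X{\left(V,Y \right)} = 11$ ($X{\left(V,Y \right)} = -4 + 15 = 11$)
$F = 4945$ ($F = 2805 + 2140 = 4945$)
$\left(-38965 + F\right) \left(X{\left(182,-113 \right)} + 19150\right) = \left(-38965 + 4945\right) \left(11 + 19150\right) = \left(-34020\right) 19161 = -651857220$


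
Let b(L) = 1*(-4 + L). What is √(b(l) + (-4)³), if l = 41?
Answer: 3*I*√3 ≈ 5.1962*I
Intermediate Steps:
b(L) = -4 + L
√(b(l) + (-4)³) = √((-4 + 41) + (-4)³) = √(37 - 64) = √(-27) = 3*I*√3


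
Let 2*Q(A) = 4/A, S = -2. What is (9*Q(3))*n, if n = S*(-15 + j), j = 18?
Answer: -36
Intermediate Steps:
Q(A) = 2/A (Q(A) = (4/A)/2 = 2/A)
n = -6 (n = -2*(-15 + 18) = -2*3 = -6)
(9*Q(3))*n = (9*(2/3))*(-6) = (9*(2*(⅓)))*(-6) = (9*(⅔))*(-6) = 6*(-6) = -36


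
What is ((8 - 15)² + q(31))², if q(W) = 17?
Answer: 4356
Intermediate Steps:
((8 - 15)² + q(31))² = ((8 - 15)² + 17)² = ((-7)² + 17)² = (49 + 17)² = 66² = 4356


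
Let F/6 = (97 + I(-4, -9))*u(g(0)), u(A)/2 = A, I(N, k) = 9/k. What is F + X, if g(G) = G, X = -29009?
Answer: -29009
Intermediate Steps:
u(A) = 2*A
F = 0 (F = 6*((97 + 9/(-9))*(2*0)) = 6*((97 + 9*(-⅑))*0) = 6*((97 - 1)*0) = 6*(96*0) = 6*0 = 0)
F + X = 0 - 29009 = -29009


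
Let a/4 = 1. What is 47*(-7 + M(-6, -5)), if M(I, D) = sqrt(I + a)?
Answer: -329 + 47*I*sqrt(2) ≈ -329.0 + 66.468*I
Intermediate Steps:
a = 4 (a = 4*1 = 4)
M(I, D) = sqrt(4 + I) (M(I, D) = sqrt(I + 4) = sqrt(4 + I))
47*(-7 + M(-6, -5)) = 47*(-7 + sqrt(4 - 6)) = 47*(-7 + sqrt(-2)) = 47*(-7 + I*sqrt(2)) = -329 + 47*I*sqrt(2)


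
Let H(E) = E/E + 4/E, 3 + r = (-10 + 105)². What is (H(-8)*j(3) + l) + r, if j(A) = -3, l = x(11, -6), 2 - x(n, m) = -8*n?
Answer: 18221/2 ≈ 9110.5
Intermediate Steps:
x(n, m) = 2 + 8*n (x(n, m) = 2 - (-8)*n = 2 + 8*n)
r = 9022 (r = -3 + (-10 + 105)² = -3 + 95² = -3 + 9025 = 9022)
l = 90 (l = 2 + 8*11 = 2 + 88 = 90)
H(E) = 1 + 4/E
(H(-8)*j(3) + l) + r = (((4 - 8)/(-8))*(-3) + 90) + 9022 = (-⅛*(-4)*(-3) + 90) + 9022 = ((½)*(-3) + 90) + 9022 = (-3/2 + 90) + 9022 = 177/2 + 9022 = 18221/2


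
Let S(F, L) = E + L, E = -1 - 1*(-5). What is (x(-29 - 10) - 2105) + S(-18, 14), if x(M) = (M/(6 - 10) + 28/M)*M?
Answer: -9757/4 ≈ -2439.3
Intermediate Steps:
E = 4 (E = -1 + 5 = 4)
x(M) = M*(28/M - M/4) (x(M) = (M/(-4) + 28/M)*M = (M*(-¼) + 28/M)*M = (-M/4 + 28/M)*M = (28/M - M/4)*M = M*(28/M - M/4))
S(F, L) = 4 + L
(x(-29 - 10) - 2105) + S(-18, 14) = ((28 - (-29 - 10)²/4) - 2105) + (4 + 14) = ((28 - ¼*(-39)²) - 2105) + 18 = ((28 - ¼*1521) - 2105) + 18 = ((28 - 1521/4) - 2105) + 18 = (-1409/4 - 2105) + 18 = -9829/4 + 18 = -9757/4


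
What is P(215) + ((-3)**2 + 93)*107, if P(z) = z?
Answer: 11129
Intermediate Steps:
P(215) + ((-3)**2 + 93)*107 = 215 + ((-3)**2 + 93)*107 = 215 + (9 + 93)*107 = 215 + 102*107 = 215 + 10914 = 11129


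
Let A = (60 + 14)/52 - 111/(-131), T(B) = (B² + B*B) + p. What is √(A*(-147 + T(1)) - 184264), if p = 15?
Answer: 3*I*√351913291/131 ≈ 429.6*I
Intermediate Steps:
T(B) = 15 + 2*B² (T(B) = (B² + B*B) + 15 = (B² + B²) + 15 = 2*B² + 15 = 15 + 2*B²)
A = 7733/3406 (A = 74*(1/52) - 111*(-1/131) = 37/26 + 111/131 = 7733/3406 ≈ 2.2704)
√(A*(-147 + T(1)) - 184264) = √(7733*(-147 + (15 + 2*1²))/3406 - 184264) = √(7733*(-147 + (15 + 2*1))/3406 - 184264) = √(7733*(-147 + (15 + 2))/3406 - 184264) = √(7733*(-147 + 17)/3406 - 184264) = √((7733/3406)*(-130) - 184264) = √(-38665/131 - 184264) = √(-24177249/131) = 3*I*√351913291/131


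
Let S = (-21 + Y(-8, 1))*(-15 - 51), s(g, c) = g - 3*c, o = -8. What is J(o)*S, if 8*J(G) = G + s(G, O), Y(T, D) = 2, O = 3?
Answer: -15675/4 ≈ -3918.8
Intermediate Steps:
J(G) = -9/8 + G/4 (J(G) = (G + (G - 3*3))/8 = (G + (G - 9))/8 = (G + (-9 + G))/8 = (-9 + 2*G)/8 = -9/8 + G/4)
S = 1254 (S = (-21 + 2)*(-15 - 51) = -19*(-66) = 1254)
J(o)*S = (-9/8 + (¼)*(-8))*1254 = (-9/8 - 2)*1254 = -25/8*1254 = -15675/4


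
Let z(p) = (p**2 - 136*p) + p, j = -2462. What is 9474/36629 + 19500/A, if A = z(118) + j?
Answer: -167983917/40914593 ≈ -4.1057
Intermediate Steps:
z(p) = p**2 - 135*p
A = -4468 (A = 118*(-135 + 118) - 2462 = 118*(-17) - 2462 = -2006 - 2462 = -4468)
9474/36629 + 19500/A = 9474/36629 + 19500/(-4468) = 9474*(1/36629) + 19500*(-1/4468) = 9474/36629 - 4875/1117 = -167983917/40914593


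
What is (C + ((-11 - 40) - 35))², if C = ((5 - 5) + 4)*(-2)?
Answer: 8836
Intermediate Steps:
C = -8 (C = (0 + 4)*(-2) = 4*(-2) = -8)
(C + ((-11 - 40) - 35))² = (-8 + ((-11 - 40) - 35))² = (-8 + (-51 - 35))² = (-8 - 86)² = (-94)² = 8836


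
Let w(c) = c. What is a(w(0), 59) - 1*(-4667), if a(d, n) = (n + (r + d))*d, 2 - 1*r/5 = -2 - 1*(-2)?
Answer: 4667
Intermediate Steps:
r = 10 (r = 10 - 5*(-2 - 1*(-2)) = 10 - 5*(-2 + 2) = 10 - 5*0 = 10 + 0 = 10)
a(d, n) = d*(10 + d + n) (a(d, n) = (n + (10 + d))*d = (10 + d + n)*d = d*(10 + d + n))
a(w(0), 59) - 1*(-4667) = 0*(10 + 0 + 59) - 1*(-4667) = 0*69 + 4667 = 0 + 4667 = 4667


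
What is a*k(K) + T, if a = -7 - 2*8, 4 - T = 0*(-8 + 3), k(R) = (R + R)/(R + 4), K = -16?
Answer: -172/3 ≈ -57.333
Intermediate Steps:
k(R) = 2*R/(4 + R) (k(R) = (2*R)/(4 + R) = 2*R/(4 + R))
T = 4 (T = 4 - 0*(-8 + 3) = 4 - 0*(-5) = 4 - 1*0 = 4 + 0 = 4)
a = -23 (a = -7 - 16 = -23)
a*k(K) + T = -46*(-16)/(4 - 16) + 4 = -46*(-16)/(-12) + 4 = -46*(-16)*(-1)/12 + 4 = -23*8/3 + 4 = -184/3 + 4 = -172/3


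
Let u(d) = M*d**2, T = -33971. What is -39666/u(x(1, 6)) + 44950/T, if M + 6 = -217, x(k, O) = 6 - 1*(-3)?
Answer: 178520612/204539391 ≈ 0.87279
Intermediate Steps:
x(k, O) = 9 (x(k, O) = 6 + 3 = 9)
M = -223 (M = -6 - 217 = -223)
u(d) = -223*d**2
-39666/u(x(1, 6)) + 44950/T = -39666/((-223*9**2)) + 44950/(-33971) = -39666/((-223*81)) + 44950*(-1/33971) = -39666/(-18063) - 44950/33971 = -39666*(-1/18063) - 44950/33971 = 13222/6021 - 44950/33971 = 178520612/204539391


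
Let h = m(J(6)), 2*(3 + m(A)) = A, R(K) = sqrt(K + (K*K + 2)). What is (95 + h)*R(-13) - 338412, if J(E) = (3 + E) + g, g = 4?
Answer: -338412 + 197*sqrt(158)/2 ≈ -3.3717e+5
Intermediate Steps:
J(E) = 7 + E (J(E) = (3 + E) + 4 = 7 + E)
R(K) = sqrt(2 + K + K**2) (R(K) = sqrt(K + (K**2 + 2)) = sqrt(K + (2 + K**2)) = sqrt(2 + K + K**2))
m(A) = -3 + A/2
h = 7/2 (h = -3 + (7 + 6)/2 = -3 + (1/2)*13 = -3 + 13/2 = 7/2 ≈ 3.5000)
(95 + h)*R(-13) - 338412 = (95 + 7/2)*sqrt(2 - 13 + (-13)**2) - 338412 = 197*sqrt(2 - 13 + 169)/2 - 338412 = 197*sqrt(158)/2 - 338412 = -338412 + 197*sqrt(158)/2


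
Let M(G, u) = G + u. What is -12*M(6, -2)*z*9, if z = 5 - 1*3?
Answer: -864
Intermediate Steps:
z = 2 (z = 5 - 3 = 2)
-12*M(6, -2)*z*9 = -12*(6 - 2)*2*9 = -12*4*2*9 = -96*9 = -12*72 = -864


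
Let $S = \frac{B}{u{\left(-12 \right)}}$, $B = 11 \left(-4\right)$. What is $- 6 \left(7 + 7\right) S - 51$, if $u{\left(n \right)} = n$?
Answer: $-359$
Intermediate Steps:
$B = -44$
$S = \frac{11}{3}$ ($S = - \frac{44}{-12} = \left(-44\right) \left(- \frac{1}{12}\right) = \frac{11}{3} \approx 3.6667$)
$- 6 \left(7 + 7\right) S - 51 = - 6 \left(7 + 7\right) \frac{11}{3} - 51 = \left(-6\right) 14 \cdot \frac{11}{3} - 51 = \left(-84\right) \frac{11}{3} - 51 = -308 - 51 = -359$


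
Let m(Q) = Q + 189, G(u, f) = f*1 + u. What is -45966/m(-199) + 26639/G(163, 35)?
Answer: 4683829/990 ≈ 4731.1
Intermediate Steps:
G(u, f) = f + u
m(Q) = 189 + Q
-45966/m(-199) + 26639/G(163, 35) = -45966/(189 - 199) + 26639/(35 + 163) = -45966/(-10) + 26639/198 = -45966*(-⅒) + 26639*(1/198) = 22983/5 + 26639/198 = 4683829/990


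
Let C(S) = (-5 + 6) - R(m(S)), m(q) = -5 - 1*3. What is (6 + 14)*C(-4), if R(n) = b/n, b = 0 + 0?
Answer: 20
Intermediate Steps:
b = 0
m(q) = -8 (m(q) = -5 - 3 = -8)
R(n) = 0 (R(n) = 0/n = 0)
C(S) = 1 (C(S) = (-5 + 6) - 1*0 = 1 + 0 = 1)
(6 + 14)*C(-4) = (6 + 14)*1 = 20*1 = 20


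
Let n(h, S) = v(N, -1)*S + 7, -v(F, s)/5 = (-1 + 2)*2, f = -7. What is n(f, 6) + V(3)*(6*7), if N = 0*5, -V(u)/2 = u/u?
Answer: -137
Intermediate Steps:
V(u) = -2 (V(u) = -2*u/u = -2*1 = -2)
N = 0
v(F, s) = -10 (v(F, s) = -5*(-1 + 2)*2 = -5*2 = -10)
n(h, S) = 7 - 10*S (n(h, S) = -10*S + 7 = 7 - 10*S)
n(f, 6) + V(3)*(6*7) = (7 - 10*6) - 12*7 = (7 - 60) - 2*42 = -53 - 84 = -137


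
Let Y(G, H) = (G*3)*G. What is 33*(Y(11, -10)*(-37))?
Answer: -443223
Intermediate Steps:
Y(G, H) = 3*G² (Y(G, H) = (3*G)*G = 3*G²)
33*(Y(11, -10)*(-37)) = 33*((3*11²)*(-37)) = 33*((3*121)*(-37)) = 33*(363*(-37)) = 33*(-13431) = -443223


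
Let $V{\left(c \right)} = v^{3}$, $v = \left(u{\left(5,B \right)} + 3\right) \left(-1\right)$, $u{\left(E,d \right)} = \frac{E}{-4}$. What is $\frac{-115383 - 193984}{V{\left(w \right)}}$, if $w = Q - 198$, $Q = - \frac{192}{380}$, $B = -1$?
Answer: $\frac{19799488}{343} \approx 57724.0$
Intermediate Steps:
$Q = - \frac{48}{95}$ ($Q = \left(-192\right) \frac{1}{380} = - \frac{48}{95} \approx -0.50526$)
$u{\left(E,d \right)} = - \frac{E}{4}$ ($u{\left(E,d \right)} = E \left(- \frac{1}{4}\right) = - \frac{E}{4}$)
$w = - \frac{18858}{95}$ ($w = - \frac{48}{95} - 198 = - \frac{18858}{95} \approx -198.51$)
$v = - \frac{7}{4}$ ($v = \left(\left(- \frac{1}{4}\right) 5 + 3\right) \left(-1\right) = \left(- \frac{5}{4} + 3\right) \left(-1\right) = \frac{7}{4} \left(-1\right) = - \frac{7}{4} \approx -1.75$)
$V{\left(c \right)} = - \frac{343}{64}$ ($V{\left(c \right)} = \left(- \frac{7}{4}\right)^{3} = - \frac{343}{64}$)
$\frac{-115383 - 193984}{V{\left(w \right)}} = \frac{-115383 - 193984}{- \frac{343}{64}} = \left(-115383 - 193984\right) \left(- \frac{64}{343}\right) = \left(-309367\right) \left(- \frac{64}{343}\right) = \frac{19799488}{343}$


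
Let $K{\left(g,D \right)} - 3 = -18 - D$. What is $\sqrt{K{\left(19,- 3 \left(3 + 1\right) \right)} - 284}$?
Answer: $i \sqrt{287} \approx 16.941 i$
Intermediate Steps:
$K{\left(g,D \right)} = -15 - D$ ($K{\left(g,D \right)} = 3 - \left(18 + D\right) = -15 - D$)
$\sqrt{K{\left(19,- 3 \left(3 + 1\right) \right)} - 284} = \sqrt{\left(-15 - - 3 \left(3 + 1\right)\right) - 284} = \sqrt{\left(-15 - \left(-3\right) 4\right) - 284} = \sqrt{\left(-15 - -12\right) - 284} = \sqrt{\left(-15 + 12\right) - 284} = \sqrt{-3 - 284} = \sqrt{-287} = i \sqrt{287}$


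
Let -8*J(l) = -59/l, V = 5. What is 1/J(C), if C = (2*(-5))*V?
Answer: -400/59 ≈ -6.7797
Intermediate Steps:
C = -50 (C = (2*(-5))*5 = -10*5 = -50)
J(l) = 59/(8*l) (J(l) = -(-59)/(8*l) = 59/(8*l))
1/J(C) = 1/((59/8)/(-50)) = 1/((59/8)*(-1/50)) = 1/(-59/400) = -400/59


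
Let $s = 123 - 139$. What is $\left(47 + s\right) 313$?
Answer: $9703$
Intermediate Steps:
$s = -16$ ($s = 123 - 139 = -16$)
$\left(47 + s\right) 313 = \left(47 - 16\right) 313 = 31 \cdot 313 = 9703$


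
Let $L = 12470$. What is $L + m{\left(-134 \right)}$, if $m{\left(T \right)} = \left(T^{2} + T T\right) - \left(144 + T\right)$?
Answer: $48372$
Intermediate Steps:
$m{\left(T \right)} = -144 - T + 2 T^{2}$ ($m{\left(T \right)} = \left(T^{2} + T^{2}\right) - \left(144 + T\right) = 2 T^{2} - \left(144 + T\right) = -144 - T + 2 T^{2}$)
$L + m{\left(-134 \right)} = 12470 - \left(10 - 35912\right) = 12470 + \left(-144 + 134 + 2 \cdot 17956\right) = 12470 + \left(-144 + 134 + 35912\right) = 12470 + 35902 = 48372$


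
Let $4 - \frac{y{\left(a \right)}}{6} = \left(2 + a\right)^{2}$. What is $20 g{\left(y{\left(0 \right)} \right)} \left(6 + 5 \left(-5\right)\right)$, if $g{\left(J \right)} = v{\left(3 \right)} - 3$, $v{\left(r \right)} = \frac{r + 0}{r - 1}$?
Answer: $570$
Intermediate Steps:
$y{\left(a \right)} = 24 - 6 \left(2 + a\right)^{2}$
$v{\left(r \right)} = \frac{r}{-1 + r}$
$g{\left(J \right)} = - \frac{3}{2}$ ($g{\left(J \right)} = \frac{3}{-1 + 3} - 3 = \frac{3}{2} - 3 = - \frac{3}{2}$)
$20 g{\left(y{\left(0 \right)} \right)} \left(6 + 5 \left(-5\right)\right) = 20 \left(- \frac{3}{2}\right) \left(6 + 5 \left(-5\right)\right) = - 30 \left(6 - 25\right) = \left(-30\right) \left(-19\right) = 570$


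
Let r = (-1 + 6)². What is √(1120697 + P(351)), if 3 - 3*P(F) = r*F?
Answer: 3*√124197 ≈ 1057.2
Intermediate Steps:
r = 25 (r = 5² = 25)
P(F) = 1 - 25*F/3
√(1120697 + P(351)) = √(1120697 + (1 - 25/3*351)) = √(1120697 + (1 - 2925)) = √(1120697 - 2924) = √1117773 = 3*√124197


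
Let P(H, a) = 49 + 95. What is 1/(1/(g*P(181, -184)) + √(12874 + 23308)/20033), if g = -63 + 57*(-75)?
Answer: 250694047307808/14118762621283199 + 7817179250230272*√36182/14118762621283199 ≈ 105.34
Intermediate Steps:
g = -4338 (g = -63 - 4275 = -4338)
P(H, a) = 144
1/(1/(g*P(181, -184)) + √(12874 + 23308)/20033) = 1/(1/(-4338*144) + √(12874 + 23308)/20033) = 1/(-1/4338*1/144 + √36182*(1/20033)) = 1/(-1/624672 + √36182/20033)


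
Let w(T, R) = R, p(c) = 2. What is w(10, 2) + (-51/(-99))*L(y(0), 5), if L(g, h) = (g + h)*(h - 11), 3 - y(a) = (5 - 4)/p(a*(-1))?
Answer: -233/11 ≈ -21.182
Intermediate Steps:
y(a) = 5/2 (y(a) = 3 - (5 - 4)/2 = 3 - 1/2 = 5/2)
L(g, h) = (-11 + h)*(g + h) (L(g, h) = (g + h)*(-11 + h) = (-11 + h)*(g + h))
w(10, 2) + (-51/(-99))*L(y(0), 5) = 2 + (-51/(-99))*(5**2 - 11*5/2 - 11*5 + (5/2)*5) = 2 + (-51*(-1/99))*(25 - 55/2 - 55 + 25/2) = 2 + (17/33)*(-45) = 2 - 255/11 = -233/11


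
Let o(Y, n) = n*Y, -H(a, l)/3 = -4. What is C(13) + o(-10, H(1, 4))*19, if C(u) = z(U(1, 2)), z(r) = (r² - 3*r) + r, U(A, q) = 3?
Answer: -2277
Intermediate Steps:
H(a, l) = 12 (H(a, l) = -3*(-4) = 12)
o(Y, n) = Y*n
z(r) = r² - 2*r
C(u) = 3 (C(u) = 3*(-2 + 3) = 3*1 = 3)
C(13) + o(-10, H(1, 4))*19 = 3 - 10*12*19 = 3 - 120*19 = 3 - 2280 = -2277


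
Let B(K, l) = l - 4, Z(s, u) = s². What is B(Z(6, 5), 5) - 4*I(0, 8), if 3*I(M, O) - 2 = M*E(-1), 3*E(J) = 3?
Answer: -5/3 ≈ -1.6667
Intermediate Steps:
E(J) = 1 (E(J) = (⅓)*3 = 1)
I(M, O) = ⅔ + M/3 (I(M, O) = ⅔ + (M*1)/3 = ⅔ + M/3)
B(K, l) = -4 + l
B(Z(6, 5), 5) - 4*I(0, 8) = (-4 + 5) - 4*(⅔ + (⅓)*0) = 1 - 4*(⅔ + 0) = 1 - 4*⅔ = 1 - 8/3 = -5/3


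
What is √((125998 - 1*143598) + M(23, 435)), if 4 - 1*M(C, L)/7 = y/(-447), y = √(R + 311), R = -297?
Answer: √(-3511043748 + 3129*√14)/447 ≈ 132.56*I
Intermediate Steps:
y = √14 (y = √(-297 + 311) = √14 ≈ 3.7417)
M(C, L) = 28 + 7*√14/447 (M(C, L) = 28 - 7*√14/(-447) = 28 - 7*√14*(-1)/447 = 28 - (-7)*√14/447 = 28 + 7*√14/447)
√((125998 - 1*143598) + M(23, 435)) = √((125998 - 1*143598) + (28 + 7*√14/447)) = √((125998 - 143598) + (28 + 7*√14/447)) = √(-17600 + (28 + 7*√14/447)) = √(-17572 + 7*√14/447)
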